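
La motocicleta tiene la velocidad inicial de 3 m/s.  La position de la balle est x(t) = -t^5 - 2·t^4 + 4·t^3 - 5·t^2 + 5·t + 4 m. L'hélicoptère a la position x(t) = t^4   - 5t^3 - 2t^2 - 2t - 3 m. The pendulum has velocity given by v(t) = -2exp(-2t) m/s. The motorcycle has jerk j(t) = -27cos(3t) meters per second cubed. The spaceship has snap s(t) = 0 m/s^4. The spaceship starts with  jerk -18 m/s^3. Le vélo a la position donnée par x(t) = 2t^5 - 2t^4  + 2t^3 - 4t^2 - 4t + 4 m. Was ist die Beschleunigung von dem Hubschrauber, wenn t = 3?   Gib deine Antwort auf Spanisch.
Para resolver esto, necesitamos tomar 2 derivadas de nuestra ecuación de la posición x(t) = t^4 - 5·t^3 - 2·t^2 - 2·t - 3. Derivando la posición, obtenemos la velocidad: v(t) = 4·t^3 - 15·t^2 - 4·t - 2. Tomando d/dt de v(t), encontramos a(t) = 12·t^2 - 30·t - 4. Tenemos la aceleración a(t) = 12·t^2 - 30·t - 4. Sustituyendo t = 3: a(3) = 14.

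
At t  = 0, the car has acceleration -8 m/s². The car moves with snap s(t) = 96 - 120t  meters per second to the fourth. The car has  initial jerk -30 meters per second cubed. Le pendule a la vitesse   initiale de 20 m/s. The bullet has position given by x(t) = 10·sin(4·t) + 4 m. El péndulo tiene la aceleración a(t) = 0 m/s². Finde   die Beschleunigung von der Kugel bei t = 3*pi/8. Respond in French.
Nous devons dériver notre équation de la position x(t) = 10·sin(4·t) + 4 2 fois. En prenant d/dt de x(t), nous trouvons v(t) = 40·cos(4·t). En prenant d/dt de v(t), nous trouvons a(t) = -160·sin(4·t). En utilisant a(t) = -160·sin(4·t) et en substituant t = 3*pi/8, nous trouvons a = 160.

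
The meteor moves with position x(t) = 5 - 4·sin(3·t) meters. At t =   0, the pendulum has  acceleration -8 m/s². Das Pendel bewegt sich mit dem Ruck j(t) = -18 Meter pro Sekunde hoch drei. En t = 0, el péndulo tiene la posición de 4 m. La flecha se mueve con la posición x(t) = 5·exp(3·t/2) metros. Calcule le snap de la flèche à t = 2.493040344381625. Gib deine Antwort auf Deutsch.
Wir müssen unsere Gleichung für die Position x(t) = 5·exp(3·t/2) 4-mal ableiten. Durch Ableiten von der Position erhalten wir die Geschwindigkeit: v(t) = 15·exp(3·t/2)/2. Die Ableitung von der Geschwindigkeit ergibt die Beschleunigung: a(t) = 45·exp(3·t/2)/4. Mit d/dt von a(t) finden wir j(t) = 135·exp(3·t/2)/8. Die Ableitung von dem Ruck ergibt den Snap: s(t) = 405·exp(3·t/2)/16. Aus der Gleichung für den Snap s(t) = 405·exp(3·t/2)/16, setzen wir t = 2.493040344381625 ein und erhalten s = 1065.13716304185.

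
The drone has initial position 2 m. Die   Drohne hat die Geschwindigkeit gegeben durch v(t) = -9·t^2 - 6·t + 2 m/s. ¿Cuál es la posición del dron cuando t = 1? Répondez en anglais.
We must find the antiderivative of our velocity equation v(t) = -9·t^2 - 6·t + 2 1 time. The integral of velocity is position. Using x(0) = 2, we get x(t) = -3·t^3 - 3·t^2 + 2·t + 2. Using x(t) = -3·t^3 - 3·t^2 + 2·t + 2 and substituting t = 1, we find x = -2.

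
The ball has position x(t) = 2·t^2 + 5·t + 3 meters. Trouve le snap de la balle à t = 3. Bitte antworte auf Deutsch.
Um dies zu lösen, müssen wir 4 Ableitungen unserer Gleichung für die Position x(t) = 2·t^2 + 5·t + 3 nehmen. Mit d/dt von x(t) finden wir v(t) = 4·t + 5. Die Ableitung von der Geschwindigkeit ergibt die Beschleunigung: a(t) = 4. Mit d/dt von a(t) finden wir j(t) = 0. Die Ableitung von dem Ruck ergibt den Snap: s(t) = 0. Mit s(t) = 0 und Einsetzen von t = 3, finden wir s = 0.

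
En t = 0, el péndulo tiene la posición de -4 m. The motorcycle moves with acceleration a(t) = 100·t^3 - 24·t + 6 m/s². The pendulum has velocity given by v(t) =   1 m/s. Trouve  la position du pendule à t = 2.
Pour résoudre ceci, nous devons prendre 1 primitive de notre équation de la vitesse v(t) = 1. En prenant ∫v(t)dt et en appliquant x(0) = -4, nous trouvons x(t) = t - 4. En utilisant x(t) = t - 4 et en substituant t = 2, nous trouvons x = -2.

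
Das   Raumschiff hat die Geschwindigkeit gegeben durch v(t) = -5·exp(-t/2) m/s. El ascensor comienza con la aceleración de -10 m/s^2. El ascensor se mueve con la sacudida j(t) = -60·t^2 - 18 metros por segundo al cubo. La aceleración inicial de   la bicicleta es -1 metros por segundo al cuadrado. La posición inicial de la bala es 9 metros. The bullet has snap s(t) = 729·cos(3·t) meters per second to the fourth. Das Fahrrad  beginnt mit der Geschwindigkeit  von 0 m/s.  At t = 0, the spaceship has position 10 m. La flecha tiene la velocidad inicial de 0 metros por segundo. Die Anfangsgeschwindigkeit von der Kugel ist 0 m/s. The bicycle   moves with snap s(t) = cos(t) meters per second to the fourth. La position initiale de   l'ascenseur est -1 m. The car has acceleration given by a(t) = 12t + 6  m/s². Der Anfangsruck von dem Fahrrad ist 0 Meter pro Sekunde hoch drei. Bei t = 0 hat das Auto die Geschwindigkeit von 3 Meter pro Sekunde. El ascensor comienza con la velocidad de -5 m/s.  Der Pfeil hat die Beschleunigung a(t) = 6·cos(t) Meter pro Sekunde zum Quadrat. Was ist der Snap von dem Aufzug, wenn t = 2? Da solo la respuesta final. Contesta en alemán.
s(2) = -240.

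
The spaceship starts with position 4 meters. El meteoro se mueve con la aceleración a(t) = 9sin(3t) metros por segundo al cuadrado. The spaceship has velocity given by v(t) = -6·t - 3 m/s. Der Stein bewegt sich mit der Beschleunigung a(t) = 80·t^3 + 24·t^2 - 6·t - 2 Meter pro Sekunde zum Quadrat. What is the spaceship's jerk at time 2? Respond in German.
Um dies zu lösen, müssen wir 2 Ableitungen unserer Gleichung für die Geschwindigkeit v(t) = -6·t - 3 nehmen. Die Ableitung von der Geschwindigkeit ergibt die Beschleunigung: a(t) = -6. Mit d/dt von a(t) finden wir j(t) = 0. Aus der Gleichung für den Ruck j(t) = 0, setzen wir t = 2 ein und erhalten j = 0.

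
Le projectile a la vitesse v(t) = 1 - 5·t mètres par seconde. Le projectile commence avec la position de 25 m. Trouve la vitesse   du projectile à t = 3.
De l'équation de la vitesse v(t) = 1 - 5·t, nous substituons t = 3 pour obtenir v = -14.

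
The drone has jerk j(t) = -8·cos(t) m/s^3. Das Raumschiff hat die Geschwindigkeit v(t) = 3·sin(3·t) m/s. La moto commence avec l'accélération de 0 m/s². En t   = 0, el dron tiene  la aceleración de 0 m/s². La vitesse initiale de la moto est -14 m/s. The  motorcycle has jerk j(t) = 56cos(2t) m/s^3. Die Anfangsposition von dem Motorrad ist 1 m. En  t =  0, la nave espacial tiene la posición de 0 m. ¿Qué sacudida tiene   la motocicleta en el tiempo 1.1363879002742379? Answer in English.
From the given jerk equation j(t) = 56·cos(2·t), we substitute t = 1.1363879002742379 to get j = -36.1609029129827.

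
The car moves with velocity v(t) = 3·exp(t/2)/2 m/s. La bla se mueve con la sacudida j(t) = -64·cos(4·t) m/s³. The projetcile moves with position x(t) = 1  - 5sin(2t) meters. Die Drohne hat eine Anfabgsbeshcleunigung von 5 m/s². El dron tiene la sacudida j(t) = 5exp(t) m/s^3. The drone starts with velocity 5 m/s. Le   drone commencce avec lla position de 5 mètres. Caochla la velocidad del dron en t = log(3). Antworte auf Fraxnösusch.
Pour résoudre ceci, nous devons prendre 2 intégrales de notre équation du jerk j(t) = 5·exp(t). La primitive du jerk est l'accélération. En utilisant a(0) = 5, nous obtenons a(t) = 5·exp(t). La primitive de l'accélération est la vitesse. En utilisant v(0) = 5, nous obtenons v(t) = 5·exp(t). En utilisant v(t) = 5·exp(t) et en substituant t = log(3), nous trouvons v = 15.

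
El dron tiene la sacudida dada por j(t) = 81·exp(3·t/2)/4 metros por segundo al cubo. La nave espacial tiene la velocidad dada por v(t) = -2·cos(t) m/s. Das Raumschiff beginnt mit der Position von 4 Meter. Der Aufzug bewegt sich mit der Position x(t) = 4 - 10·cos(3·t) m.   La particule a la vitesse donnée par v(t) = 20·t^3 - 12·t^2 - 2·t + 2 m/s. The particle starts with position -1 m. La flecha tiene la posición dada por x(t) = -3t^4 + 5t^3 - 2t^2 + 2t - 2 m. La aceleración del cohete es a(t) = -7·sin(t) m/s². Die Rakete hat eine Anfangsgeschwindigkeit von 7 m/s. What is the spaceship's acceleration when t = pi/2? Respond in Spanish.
Debemos derivar nuestra ecuación de la velocidad v(t) = -2·cos(t) 1 vez. La derivada de la velocidad da la aceleración: a(t) = 2·sin(t). Usando a(t) = 2·sin(t) y sustituyendo t = pi/2, encontramos a = 2.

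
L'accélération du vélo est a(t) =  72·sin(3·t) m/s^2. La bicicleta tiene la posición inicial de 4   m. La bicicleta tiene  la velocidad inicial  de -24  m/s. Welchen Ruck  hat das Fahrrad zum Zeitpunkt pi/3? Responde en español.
Debemos derivar nuestra ecuación de la aceleración a(t) = 72·sin(3·t) 1 vez. Derivando la aceleración, obtenemos la sacudida: j(t) = 216·cos(3·t). Tenemos la sacudida j(t) = 216·cos(3·t). Sustituyendo t = pi/3: j(pi/3) = -216.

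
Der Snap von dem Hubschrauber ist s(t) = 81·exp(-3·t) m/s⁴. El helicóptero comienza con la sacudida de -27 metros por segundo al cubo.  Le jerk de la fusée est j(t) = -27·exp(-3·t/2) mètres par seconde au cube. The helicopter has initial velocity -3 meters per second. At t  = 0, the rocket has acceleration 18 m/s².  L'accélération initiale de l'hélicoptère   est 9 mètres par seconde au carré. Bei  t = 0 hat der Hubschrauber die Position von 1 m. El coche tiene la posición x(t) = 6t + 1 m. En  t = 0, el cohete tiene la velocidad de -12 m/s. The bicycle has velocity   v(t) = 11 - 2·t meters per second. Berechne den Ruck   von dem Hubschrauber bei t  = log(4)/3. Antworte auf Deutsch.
Um dies zu lösen, müssen wir 1 Stammfunktion unserer Gleichung für den Snap s(t) = 81·exp(-3·t) finden. Die Stammfunktion von dem Snap, mit j(0) = -27, ergibt den Ruck: j(t) = -27·exp(-3·t). Mit j(t) = -27·exp(-3·t) und Einsetzen von t = log(4)/3, finden wir j = -27/4.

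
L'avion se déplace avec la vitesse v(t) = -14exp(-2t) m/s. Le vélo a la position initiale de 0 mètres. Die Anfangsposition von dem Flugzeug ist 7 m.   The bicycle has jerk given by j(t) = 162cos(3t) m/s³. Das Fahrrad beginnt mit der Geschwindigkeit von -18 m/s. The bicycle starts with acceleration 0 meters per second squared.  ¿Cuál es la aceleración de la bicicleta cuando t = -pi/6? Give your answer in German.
Ausgehend von dem Ruck j(t) = 162·cos(3·t), nehmen wir 1 Stammfunktion. Durch Integration von dem Ruck und Verwendung der Anfangsbedingung a(0) = 0, erhalten wir a(t) = 54·sin(3·t). Aus der Gleichung für die Beschleunigung a(t) = 54·sin(3·t), setzen wir t = -pi/6 ein und erhalten a = -54.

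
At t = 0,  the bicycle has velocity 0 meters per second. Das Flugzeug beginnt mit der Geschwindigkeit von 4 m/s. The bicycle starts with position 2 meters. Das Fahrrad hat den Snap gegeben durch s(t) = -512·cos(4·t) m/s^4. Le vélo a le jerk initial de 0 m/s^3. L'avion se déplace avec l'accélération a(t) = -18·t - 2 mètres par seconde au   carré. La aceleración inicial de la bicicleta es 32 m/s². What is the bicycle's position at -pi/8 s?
We need to integrate our snap equation s(t) = -512·cos(4·t) 4 times. Taking ∫s(t)dt and applying j(0) = 0, we find j(t) = -128·sin(4·t). Taking ∫j(t)dt and applying a(0) = 32, we find a(t) = 32·cos(4·t). The antiderivative of acceleration is velocity. Using v(0) = 0, we get v(t) = 8·sin(4·t). Integrating velocity and using the initial condition x(0) = 2, we get x(t) = 4 - 2·cos(4·t). Using x(t) = 4 - 2·cos(4·t) and substituting t = -pi/8, we find x = 4.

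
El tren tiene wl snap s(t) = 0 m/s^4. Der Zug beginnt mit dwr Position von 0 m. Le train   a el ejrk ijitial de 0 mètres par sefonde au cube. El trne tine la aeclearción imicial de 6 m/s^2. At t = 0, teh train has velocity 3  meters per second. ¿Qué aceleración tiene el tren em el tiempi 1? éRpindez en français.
Nous devons intégrer notre équation du snap s(t) = 0 2 fois. En intégrant le snap et en utilisant la condition initiale j(0) = 0, nous obtenons j(t) = 0. L'intégrale du jerk, avec a(0) = 6, donne l'accélération: a(t) = 6. En utilisant a(t) = 6 et en substituant t = 1, nous trouvons a = 6.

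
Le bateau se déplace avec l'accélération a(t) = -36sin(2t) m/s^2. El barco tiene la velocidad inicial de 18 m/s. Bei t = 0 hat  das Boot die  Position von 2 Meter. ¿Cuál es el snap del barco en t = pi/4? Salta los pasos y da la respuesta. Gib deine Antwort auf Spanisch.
El snap en t = pi/4 es s = 144.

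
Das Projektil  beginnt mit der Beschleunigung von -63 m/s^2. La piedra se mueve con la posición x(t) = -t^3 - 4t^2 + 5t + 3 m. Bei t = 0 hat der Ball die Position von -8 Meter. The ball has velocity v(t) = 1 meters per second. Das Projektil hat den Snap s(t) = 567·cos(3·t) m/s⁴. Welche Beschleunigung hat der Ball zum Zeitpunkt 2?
Wir müssen unsere Gleichung für die Geschwindigkeit v(t) = 1 1-mal ableiten. Die Ableitung von der Geschwindigkeit ergibt die Beschleunigung: a(t) = 0. Mit a(t) = 0 und Einsetzen von t = 2, finden wir a = 0.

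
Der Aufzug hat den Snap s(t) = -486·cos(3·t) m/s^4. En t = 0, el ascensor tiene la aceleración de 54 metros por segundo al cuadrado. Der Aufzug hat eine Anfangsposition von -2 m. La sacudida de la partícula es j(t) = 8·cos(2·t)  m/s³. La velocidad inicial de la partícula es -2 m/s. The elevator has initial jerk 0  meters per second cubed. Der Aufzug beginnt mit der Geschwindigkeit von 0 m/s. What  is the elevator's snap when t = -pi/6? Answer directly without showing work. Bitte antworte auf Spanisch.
En t = -pi/6, s = 0.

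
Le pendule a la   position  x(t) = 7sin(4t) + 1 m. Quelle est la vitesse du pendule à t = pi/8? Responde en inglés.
To solve this, we need to take 1 derivative of our position equation x(t) = 7·sin(4·t) + 1. Taking d/dt of x(t), we find v(t) = 28·cos(4·t). From the given velocity equation v(t) = 28·cos(4·t), we substitute t = pi/8 to get v = 0.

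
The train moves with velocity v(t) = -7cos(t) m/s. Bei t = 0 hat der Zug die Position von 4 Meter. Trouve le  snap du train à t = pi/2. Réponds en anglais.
Starting from velocity v(t) = -7·cos(t), we take 3 derivatives. Taking d/dt of v(t), we find a(t) = 7·sin(t). Differentiating acceleration, we get jerk: j(t) = 7·cos(t). Differentiating jerk, we get snap: s(t) = -7·sin(t). Using s(t) = -7·sin(t) and substituting t = pi/2, we find s = -7.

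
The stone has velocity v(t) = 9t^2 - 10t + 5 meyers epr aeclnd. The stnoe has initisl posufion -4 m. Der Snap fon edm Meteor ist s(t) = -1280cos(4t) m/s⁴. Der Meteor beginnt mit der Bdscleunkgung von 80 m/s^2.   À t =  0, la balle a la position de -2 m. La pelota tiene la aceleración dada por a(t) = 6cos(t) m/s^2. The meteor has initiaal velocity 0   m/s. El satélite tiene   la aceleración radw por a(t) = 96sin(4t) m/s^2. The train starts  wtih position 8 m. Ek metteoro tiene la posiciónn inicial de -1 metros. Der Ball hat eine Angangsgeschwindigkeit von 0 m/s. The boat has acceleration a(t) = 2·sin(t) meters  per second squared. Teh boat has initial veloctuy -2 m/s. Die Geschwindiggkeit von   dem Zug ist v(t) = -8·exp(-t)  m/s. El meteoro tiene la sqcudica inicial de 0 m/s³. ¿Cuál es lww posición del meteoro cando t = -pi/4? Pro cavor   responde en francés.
Pour résoudre ceci, nous devons prendre 4 intégrales de notre équation du snap s(t) = -1280·cos(4·t). En intégrant le snap et en utilisant la condition initiale j(0) = 0, nous obtenons j(t) = -320·sin(4·t). En intégrant le jerk et en utilisant la condition initiale a(0) = 80, nous obtenons a(t) = 80·cos(4·t). La primitive de l'accélération, avec v(0) = 0, donne la vitesse: v(t) = 20·sin(4·t). En intégrant la vitesse et en utilisant la condition initiale x(0) = -1, nous obtenons x(t) = 4 - 5·cos(4·t). De l'équation de la position x(t) = 4 - 5·cos(4·t), nous substituons t = -pi/4 pour obtenir x = 9.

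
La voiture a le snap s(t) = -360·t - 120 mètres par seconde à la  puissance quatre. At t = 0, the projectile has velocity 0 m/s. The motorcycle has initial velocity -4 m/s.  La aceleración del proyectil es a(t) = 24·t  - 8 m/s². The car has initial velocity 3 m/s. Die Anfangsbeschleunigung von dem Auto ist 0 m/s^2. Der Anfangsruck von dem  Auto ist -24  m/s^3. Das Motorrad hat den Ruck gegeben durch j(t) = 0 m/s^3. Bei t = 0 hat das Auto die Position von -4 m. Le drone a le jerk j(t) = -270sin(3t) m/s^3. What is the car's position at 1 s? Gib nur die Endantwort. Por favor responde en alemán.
Die Position bei t = 1 ist x = -13.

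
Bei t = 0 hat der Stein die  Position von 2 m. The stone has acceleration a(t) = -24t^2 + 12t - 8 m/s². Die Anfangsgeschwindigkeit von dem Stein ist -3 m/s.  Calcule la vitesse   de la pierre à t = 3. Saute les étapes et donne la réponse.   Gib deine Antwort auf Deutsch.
v(3) = -189.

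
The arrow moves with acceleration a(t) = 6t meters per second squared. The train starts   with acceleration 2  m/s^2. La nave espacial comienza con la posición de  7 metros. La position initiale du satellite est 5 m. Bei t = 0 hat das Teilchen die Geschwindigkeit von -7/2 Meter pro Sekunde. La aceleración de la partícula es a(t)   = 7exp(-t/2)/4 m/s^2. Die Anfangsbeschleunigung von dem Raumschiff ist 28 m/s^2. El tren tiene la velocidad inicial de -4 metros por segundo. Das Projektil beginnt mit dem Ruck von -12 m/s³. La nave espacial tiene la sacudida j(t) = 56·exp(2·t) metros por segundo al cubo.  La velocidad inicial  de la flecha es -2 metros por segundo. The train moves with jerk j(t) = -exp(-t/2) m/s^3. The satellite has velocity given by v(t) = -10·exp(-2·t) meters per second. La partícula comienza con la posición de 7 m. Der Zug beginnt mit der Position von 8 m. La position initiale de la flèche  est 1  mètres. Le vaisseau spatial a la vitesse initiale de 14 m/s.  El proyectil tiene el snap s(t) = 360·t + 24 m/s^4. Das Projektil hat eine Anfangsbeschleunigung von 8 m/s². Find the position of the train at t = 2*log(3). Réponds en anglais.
To solve this, we need to take 3 integrals of our jerk equation j(t) = -exp(-t/2). The integral of jerk is acceleration. Using a(0) = 2, we get a(t) = 2·exp(-t/2). Finding the antiderivative of a(t) and using v(0) = -4: v(t) = -4·exp(-t/2). Integrating velocity and using the initial condition x(0) = 8, we get x(t) = 8·exp(-t/2). Using x(t) = 8·exp(-t/2) and substituting t = 2*log(3), we find x = 8/3.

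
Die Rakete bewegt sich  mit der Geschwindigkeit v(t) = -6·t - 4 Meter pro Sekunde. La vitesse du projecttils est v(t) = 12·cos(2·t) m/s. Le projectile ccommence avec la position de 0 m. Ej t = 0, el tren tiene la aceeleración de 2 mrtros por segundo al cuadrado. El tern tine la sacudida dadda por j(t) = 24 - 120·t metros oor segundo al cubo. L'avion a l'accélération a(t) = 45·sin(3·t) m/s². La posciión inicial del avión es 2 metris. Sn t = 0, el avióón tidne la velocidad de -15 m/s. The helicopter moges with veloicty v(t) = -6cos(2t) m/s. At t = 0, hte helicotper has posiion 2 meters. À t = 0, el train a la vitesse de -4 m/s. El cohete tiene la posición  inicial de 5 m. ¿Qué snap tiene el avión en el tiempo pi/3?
Debemos derivar nuestra ecuación de la aceleración a(t) = 45·sin(3·t) 2 veces. La derivada de la aceleración da la sacudida: j(t) = 135·cos(3·t). La derivada de la sacudida da el snap: s(t) = -405·sin(3·t). De la ecuación del snap s(t) = -405·sin(3·t), sustituimos t = pi/3 para obtener s = 0.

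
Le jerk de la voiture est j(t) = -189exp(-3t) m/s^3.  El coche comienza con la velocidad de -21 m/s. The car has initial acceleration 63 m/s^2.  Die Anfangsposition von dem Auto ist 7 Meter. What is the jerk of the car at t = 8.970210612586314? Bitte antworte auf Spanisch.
Usando j(t) = -189·exp(-3·t) y sustituyendo t = 8.970210612586314, encontramos j = -3.88439058229564E-10.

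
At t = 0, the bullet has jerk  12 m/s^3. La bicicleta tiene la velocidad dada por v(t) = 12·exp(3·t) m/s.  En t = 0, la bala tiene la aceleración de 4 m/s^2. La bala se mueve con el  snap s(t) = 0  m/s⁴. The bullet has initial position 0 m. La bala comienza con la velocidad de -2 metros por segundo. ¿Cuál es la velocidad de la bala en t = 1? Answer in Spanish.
Partiendo del snap s(t) = 0, tomamos 3 integrales. La antiderivada del snap es la sacudida. Usando j(0) = 12, obtenemos j(t) = 12. Integrando la sacudida y usando la condición inicial a(0) = 4, obtenemos a(t) = 12·t + 4. La integral de la aceleración es la velocidad. Usando v(0) = -2, obtenemos v(t) = 6·t^2 + 4·t - 2. Tenemos la velocidad v(t) = 6·t^2 + 4·t - 2. Sustituyendo t = 1: v(1) = 8.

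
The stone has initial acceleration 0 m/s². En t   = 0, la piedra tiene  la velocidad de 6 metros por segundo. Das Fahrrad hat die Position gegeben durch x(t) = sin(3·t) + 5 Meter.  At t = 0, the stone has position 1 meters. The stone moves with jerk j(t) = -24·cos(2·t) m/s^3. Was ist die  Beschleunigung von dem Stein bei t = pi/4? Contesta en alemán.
Ausgehend von dem Ruck j(t) = -24·cos(2·t), nehmen wir 1 Stammfunktion. Das Integral von dem Ruck, mit a(0) = 0, ergibt die Beschleunigung: a(t) = -12·sin(2·t). Mit a(t) = -12·sin(2·t) und Einsetzen von t = pi/4, finden wir a = -12.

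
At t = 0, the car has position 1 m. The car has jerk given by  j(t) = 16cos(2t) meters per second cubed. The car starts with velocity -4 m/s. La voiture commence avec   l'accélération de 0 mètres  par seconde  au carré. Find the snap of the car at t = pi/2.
Starting from jerk j(t) = 16·cos(2·t), we take 1 derivative. Taking d/dt of j(t), we find s(t) = -32·sin(2·t). We have snap s(t) = -32·sin(2·t). Substituting t = pi/2: s(pi/2) = 0.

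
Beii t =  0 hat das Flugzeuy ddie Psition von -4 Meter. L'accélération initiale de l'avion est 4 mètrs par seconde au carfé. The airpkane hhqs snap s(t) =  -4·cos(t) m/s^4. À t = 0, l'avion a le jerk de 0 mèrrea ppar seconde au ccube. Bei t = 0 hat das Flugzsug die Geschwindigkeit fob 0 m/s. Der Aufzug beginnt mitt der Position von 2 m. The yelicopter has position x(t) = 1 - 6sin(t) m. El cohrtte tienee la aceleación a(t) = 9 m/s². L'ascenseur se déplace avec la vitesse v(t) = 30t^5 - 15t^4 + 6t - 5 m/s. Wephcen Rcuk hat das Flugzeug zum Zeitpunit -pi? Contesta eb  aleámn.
Wir müssen unsere Gleichung für den Snap s(t) = -4·cos(t) 1-mal integrieren. Das Integral von dem Snap, mit j(0) = 0, ergibt den Ruck: j(t) = -4·sin(t). Mit j(t) = -4·sin(t) und Einsetzen von t = -pi, finden wir j = 0.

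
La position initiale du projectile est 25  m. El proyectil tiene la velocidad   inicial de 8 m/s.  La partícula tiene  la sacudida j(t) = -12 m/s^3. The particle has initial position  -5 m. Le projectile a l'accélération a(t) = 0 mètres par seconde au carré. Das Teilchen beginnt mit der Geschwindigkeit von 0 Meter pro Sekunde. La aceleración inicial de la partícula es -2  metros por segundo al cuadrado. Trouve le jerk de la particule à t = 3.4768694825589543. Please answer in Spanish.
De la ecuación de la sacudida j(t) = -12, sustituimos t = 3.4768694825589543 para obtener j = -12.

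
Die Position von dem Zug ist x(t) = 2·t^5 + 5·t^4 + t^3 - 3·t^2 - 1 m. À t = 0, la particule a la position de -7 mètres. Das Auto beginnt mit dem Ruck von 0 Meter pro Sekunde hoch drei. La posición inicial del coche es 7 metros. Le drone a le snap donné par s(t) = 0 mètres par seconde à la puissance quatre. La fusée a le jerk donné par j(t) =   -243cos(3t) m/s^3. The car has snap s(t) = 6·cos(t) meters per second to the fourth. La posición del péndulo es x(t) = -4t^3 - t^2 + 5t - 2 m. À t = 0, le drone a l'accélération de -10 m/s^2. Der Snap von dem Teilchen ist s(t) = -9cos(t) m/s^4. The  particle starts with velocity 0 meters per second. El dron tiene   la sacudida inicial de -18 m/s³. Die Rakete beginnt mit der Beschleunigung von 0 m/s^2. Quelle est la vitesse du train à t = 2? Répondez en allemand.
Ausgehend von der Position x(t) = 2·t^5 + 5·t^4 + t^3 - 3·t^2 - 1, nehmen wir 1 Ableitung. Mit d/dt von x(t) finden wir v(t) = 10·t^4 + 20·t^3 + 3·t^2 - 6·t. Mit v(t) = 10·t^4 + 20·t^3 + 3·t^2 - 6·t und Einsetzen von t = 2, finden wir v = 320.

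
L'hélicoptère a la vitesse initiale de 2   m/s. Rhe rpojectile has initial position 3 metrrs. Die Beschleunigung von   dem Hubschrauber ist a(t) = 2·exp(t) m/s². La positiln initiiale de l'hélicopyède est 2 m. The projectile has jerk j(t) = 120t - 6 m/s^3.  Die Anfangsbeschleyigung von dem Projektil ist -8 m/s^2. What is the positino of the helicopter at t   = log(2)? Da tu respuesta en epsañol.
Para resolver esto, necesitamos tomar 2 antiderivadas de nuestra ecuación de la aceleración a(t) = 2·exp(t). La antiderivada de la aceleración es la velocidad. Usando v(0) = 2, obtenemos v(t) = 2·exp(t). Tomando ∫v(t)dt y aplicando x(0) = 2, encontramos x(t) = 2·exp(t). Tenemos la posición x(t) = 2·exp(t). Sustituyendo t = log(2): x(log(2)) = 4.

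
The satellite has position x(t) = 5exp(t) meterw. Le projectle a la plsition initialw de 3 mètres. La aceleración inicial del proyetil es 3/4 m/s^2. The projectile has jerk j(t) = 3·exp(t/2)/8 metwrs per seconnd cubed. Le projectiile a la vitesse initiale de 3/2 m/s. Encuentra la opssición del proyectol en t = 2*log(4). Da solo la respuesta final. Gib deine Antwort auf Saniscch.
x(2*log(4)) = 12.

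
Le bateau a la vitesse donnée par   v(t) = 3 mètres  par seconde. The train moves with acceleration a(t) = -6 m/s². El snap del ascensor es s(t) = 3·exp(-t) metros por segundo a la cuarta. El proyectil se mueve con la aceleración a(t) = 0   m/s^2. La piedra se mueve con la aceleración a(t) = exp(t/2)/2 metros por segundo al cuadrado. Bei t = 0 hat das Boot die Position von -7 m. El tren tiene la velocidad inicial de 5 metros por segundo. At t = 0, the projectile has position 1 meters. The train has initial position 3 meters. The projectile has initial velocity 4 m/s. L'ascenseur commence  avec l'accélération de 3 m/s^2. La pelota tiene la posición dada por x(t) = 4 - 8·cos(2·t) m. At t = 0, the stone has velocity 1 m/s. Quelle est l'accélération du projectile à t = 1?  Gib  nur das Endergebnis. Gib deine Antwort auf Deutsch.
Bei t = 1, a = 0.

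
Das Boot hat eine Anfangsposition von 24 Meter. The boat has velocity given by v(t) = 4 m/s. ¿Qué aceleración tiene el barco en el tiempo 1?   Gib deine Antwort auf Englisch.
We must differentiate our velocity equation v(t) = 4 1 time. Taking d/dt of v(t), we find a(t) = 0. Using a(t) = 0 and substituting t = 1, we find a = 0.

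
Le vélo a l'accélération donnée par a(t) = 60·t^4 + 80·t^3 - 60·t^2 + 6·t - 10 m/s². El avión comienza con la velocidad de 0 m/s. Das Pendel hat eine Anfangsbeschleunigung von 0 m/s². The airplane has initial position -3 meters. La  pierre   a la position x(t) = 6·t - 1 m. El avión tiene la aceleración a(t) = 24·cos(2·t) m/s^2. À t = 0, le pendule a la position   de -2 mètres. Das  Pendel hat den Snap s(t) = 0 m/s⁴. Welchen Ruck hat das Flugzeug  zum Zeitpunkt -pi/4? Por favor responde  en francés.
Pour résoudre ceci, nous devons prendre 1 dérivée de notre équation de l'accélération a(t) = 24·cos(2·t). En prenant d/dt de a(t), nous trouvons j(t) = -48·sin(2·t). Nous avons le jerk j(t) = -48·sin(2·t). En substituant t = -pi/4: j(-pi/4) = 48.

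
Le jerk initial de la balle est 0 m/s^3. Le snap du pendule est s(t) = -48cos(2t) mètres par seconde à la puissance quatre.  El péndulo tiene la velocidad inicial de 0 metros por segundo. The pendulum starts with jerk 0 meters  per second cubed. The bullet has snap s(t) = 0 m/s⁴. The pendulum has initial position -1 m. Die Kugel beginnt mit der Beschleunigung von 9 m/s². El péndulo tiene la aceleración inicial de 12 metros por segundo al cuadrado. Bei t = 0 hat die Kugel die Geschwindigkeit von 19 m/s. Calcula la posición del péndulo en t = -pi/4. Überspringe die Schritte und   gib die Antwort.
La posición en t = -pi/4 es x = 2.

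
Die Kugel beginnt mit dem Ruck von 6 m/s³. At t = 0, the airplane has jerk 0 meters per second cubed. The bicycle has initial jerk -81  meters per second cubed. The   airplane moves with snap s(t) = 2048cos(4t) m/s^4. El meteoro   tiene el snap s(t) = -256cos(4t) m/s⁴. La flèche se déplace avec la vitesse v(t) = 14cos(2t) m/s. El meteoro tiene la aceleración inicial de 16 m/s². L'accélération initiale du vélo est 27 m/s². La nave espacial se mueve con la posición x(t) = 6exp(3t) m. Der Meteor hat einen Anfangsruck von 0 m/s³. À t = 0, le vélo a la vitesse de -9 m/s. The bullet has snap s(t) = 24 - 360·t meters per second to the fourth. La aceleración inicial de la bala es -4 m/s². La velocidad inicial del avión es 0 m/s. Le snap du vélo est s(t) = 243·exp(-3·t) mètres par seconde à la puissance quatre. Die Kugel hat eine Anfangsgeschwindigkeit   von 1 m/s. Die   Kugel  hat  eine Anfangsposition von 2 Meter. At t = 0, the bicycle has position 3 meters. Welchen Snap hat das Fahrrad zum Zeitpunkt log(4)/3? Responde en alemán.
Mit s(t) = 243·exp(-3·t) und Einsetzen von t = log(4)/3, finden wir s = 243/4.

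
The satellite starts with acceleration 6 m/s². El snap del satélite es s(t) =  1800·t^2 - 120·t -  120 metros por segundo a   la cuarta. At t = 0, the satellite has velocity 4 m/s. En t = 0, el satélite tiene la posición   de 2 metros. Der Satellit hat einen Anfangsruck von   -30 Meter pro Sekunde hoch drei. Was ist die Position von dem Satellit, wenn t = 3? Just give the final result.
x(3) = 2903.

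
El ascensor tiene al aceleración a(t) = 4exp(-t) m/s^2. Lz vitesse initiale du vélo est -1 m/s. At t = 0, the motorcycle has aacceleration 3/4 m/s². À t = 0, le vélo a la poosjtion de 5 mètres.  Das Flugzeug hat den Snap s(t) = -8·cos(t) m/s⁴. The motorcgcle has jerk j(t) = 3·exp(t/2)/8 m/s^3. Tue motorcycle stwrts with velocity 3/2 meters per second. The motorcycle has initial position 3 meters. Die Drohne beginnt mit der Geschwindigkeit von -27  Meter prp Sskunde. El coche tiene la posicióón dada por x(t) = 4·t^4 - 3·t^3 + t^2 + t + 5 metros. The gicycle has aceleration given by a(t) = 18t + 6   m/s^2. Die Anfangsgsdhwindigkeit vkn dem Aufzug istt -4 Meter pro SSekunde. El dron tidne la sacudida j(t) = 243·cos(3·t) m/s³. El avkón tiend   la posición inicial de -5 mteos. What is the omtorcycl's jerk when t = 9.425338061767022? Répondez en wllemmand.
Mit j(t) = 3·exp(t/2)/8 und Einsetzen von t = 9.425338061767022, finden wir j = 41.7558590455832.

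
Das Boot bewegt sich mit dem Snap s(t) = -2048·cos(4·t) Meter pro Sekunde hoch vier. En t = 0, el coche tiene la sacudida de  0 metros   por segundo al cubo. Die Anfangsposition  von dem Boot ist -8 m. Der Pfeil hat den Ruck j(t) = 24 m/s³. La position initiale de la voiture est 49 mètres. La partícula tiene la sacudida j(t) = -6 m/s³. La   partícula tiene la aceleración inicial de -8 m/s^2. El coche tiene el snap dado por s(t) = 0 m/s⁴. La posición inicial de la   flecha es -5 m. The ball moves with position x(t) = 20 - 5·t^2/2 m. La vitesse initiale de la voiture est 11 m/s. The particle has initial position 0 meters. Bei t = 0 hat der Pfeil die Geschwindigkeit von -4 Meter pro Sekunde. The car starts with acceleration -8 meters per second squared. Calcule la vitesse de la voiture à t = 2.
En partant du snap s(t) = 0, nous prenons 3 primitives. L'intégrale du snap est le jerk. En utilisant j(0) = 0, nous obtenons j(t) = 0. En intégrant le jerk et en utilisant la condition initiale a(0) = -8, nous obtenons a(t) = -8. La primitive de l'accélération est la vitesse. En utilisant v(0) = 11, nous obtenons v(t) = 11 - 8·t. Nous avons la vitesse v(t) = 11 - 8·t. En substituant t = 2: v(2) = -5.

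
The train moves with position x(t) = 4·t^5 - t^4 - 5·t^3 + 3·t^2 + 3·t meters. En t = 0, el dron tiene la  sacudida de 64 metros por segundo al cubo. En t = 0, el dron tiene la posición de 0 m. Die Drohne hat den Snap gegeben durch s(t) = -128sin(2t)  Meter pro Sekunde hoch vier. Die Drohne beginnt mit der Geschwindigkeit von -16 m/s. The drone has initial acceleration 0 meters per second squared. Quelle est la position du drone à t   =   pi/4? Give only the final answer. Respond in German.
Die Position bei t = pi/4 ist x = -8.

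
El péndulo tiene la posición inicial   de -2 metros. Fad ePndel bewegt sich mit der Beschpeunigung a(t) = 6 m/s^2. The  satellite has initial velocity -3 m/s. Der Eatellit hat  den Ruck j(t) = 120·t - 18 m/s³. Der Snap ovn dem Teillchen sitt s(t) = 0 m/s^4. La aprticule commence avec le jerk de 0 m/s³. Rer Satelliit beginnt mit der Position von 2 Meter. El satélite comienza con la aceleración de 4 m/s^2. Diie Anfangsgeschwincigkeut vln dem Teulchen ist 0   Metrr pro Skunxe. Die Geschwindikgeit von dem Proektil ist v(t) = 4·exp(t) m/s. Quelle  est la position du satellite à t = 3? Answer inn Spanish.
Partiendo de la sacudida j(t) = 120·t - 18, tomamos 3 antiderivadas. Tomando ∫j(t)dt y aplicando a(0) = 4, encontramos a(t) = 60·t^2 - 18·t + 4. Tomando ∫a(t)dt y aplicando v(0) = -3, encontramos v(t) = 20·t^3 - 9·t^2 + 4·t - 3. Tomando ∫v(t)dt y aplicando x(0) = 2, encontramos x(t) = 5·t^4 - 3·t^3 + 2·t^2 - 3·t + 2. Tenemos la posición x(t) = 5·t^4 - 3·t^3 + 2·t^2 - 3·t + 2. Sustituyendo t = 3: x(3) = 335.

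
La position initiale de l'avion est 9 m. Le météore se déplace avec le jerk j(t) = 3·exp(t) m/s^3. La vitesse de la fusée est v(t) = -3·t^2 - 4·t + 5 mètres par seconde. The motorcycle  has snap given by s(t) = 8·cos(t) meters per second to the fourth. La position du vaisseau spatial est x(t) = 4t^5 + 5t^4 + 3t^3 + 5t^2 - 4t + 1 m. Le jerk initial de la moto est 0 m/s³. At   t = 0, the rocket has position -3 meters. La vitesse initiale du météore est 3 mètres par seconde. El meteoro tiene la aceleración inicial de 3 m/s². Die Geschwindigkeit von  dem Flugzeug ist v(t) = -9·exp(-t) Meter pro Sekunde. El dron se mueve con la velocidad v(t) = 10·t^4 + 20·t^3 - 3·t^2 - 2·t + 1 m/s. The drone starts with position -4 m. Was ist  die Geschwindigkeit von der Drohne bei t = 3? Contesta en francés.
En utilisant v(t) = 10·t^4 + 20·t^3 - 3·t^2 - 2·t + 1 et en substituant t = 3, nous trouvons v = 1318.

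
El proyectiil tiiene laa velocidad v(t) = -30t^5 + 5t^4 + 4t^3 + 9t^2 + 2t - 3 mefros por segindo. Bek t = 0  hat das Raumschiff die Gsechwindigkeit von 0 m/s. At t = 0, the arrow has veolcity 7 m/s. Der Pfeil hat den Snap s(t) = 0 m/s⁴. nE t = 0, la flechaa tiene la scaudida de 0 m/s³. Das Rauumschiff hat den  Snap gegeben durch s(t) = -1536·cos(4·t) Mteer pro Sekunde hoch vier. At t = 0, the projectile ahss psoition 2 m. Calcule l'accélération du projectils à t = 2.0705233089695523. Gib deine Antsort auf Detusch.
Ausgehend von der Geschwindigkeit v(t) = -30·t^5 + 5·t^4 + 4·t^3 + 9·t^2 + 2·t - 3, nehmen wir 1 Ableitung. Die Ableitung von der Geschwindigkeit ergibt die Beschleunigung: a(t) = -150·t^4 + 20·t^3 + 12·t^2 + 18·t + 2. Wir haben die Beschleunigung a(t) = -150·t^4 + 20·t^3 + 12·t^2 + 18·t + 2. Durch Einsetzen von t = 2.0705233089695523: a(2.0705233089695523) = -2488.59757295755.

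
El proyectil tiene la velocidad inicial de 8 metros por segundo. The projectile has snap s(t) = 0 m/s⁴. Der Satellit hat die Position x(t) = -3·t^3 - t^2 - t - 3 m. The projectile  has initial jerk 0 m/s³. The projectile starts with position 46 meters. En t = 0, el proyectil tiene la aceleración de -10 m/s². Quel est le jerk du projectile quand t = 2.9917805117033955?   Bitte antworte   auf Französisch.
Nous devons trouver l'intégrale de notre équation du snap s(t) = 0 1 fois. L'intégrale du snap est le jerk. En utilisant j(0) = 0, nous obtenons j(t) = 0. En utilisant j(t) = 0 et en substituant t = 2.9917805117033955, nous trouvons j = 0.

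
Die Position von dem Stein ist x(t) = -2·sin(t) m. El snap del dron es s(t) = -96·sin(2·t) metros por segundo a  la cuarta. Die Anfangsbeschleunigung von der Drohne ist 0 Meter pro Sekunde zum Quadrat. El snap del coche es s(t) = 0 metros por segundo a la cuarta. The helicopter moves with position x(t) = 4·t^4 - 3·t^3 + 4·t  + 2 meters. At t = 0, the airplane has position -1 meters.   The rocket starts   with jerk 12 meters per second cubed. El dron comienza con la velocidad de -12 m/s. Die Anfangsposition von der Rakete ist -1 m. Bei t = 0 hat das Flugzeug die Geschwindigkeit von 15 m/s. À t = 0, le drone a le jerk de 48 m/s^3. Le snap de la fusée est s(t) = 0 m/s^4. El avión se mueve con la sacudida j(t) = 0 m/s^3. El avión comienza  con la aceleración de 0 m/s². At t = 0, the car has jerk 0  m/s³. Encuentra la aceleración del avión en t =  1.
Debemos encontrar la integral de nuestra ecuación de la sacudida j(t) = 0 1 vez. La antiderivada de la sacudida, con a(0) = 0, da la aceleración: a(t) = 0. De la ecuación de la aceleración a(t) = 0, sustituimos t = 1 para obtener a = 0.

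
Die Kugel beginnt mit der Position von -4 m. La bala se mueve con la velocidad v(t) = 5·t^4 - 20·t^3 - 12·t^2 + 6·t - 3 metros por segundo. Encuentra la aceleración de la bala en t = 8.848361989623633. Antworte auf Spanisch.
Partiendo de la velocidad v(t) = 5·t^4 - 20·t^3 - 12·t^2 + 6·t - 3, tomamos 1 derivada. La derivada de la velocidad da la aceleración: a(t) = 20·t^3 - 60·t^2 - 24·t + 6. De la ecuación de la aceleración a(t) = 20·t^3 - 60·t^2 - 24·t + 6, sustituimos t = 8.848361989623633 para obtener a = 8951.41505884839.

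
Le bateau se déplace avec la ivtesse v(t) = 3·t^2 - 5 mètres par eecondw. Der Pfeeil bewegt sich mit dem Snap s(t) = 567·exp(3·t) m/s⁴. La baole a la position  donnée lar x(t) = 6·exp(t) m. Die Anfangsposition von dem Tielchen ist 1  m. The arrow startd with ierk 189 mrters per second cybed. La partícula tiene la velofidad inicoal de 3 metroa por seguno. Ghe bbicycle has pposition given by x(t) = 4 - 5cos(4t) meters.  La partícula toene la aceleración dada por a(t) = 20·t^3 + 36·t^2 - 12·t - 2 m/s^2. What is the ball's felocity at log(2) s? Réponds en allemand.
Ausgehend von der Position x(t) = 6·exp(t), nehmen wir 1 Ableitung. Die Ableitung von der Position ergibt die Geschwindigkeit: v(t) = 6·exp(t). Wir haben die Geschwindigkeit v(t) = 6·exp(t). Durch Einsetzen von t = log(2): v(log(2)) = 12.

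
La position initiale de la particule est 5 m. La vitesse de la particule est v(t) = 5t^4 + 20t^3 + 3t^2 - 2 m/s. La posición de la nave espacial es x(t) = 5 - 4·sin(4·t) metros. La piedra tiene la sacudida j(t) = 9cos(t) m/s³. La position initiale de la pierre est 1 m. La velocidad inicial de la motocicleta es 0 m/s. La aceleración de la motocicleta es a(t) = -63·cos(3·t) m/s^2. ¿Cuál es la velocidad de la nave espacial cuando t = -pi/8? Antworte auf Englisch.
Starting from position x(t) = 5 - 4·sin(4·t), we take 1 derivative. The derivative of position gives velocity: v(t) = -16·cos(4·t). Using v(t) = -16·cos(4·t) and substituting t = -pi/8, we find v = 0.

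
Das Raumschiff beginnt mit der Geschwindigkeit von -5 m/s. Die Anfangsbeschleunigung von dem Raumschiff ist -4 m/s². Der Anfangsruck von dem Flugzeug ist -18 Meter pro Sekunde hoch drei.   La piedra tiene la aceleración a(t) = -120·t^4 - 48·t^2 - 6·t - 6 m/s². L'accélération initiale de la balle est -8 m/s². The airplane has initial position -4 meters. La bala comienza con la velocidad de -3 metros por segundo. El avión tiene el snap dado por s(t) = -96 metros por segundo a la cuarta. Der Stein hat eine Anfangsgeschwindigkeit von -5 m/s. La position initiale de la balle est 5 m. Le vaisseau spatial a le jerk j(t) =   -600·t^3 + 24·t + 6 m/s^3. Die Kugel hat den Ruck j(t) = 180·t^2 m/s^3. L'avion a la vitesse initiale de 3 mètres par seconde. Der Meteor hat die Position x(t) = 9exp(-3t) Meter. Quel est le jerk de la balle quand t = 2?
En utilisant j(t) = 180·t^2 et en substituant t = 2, nous trouvons j = 720.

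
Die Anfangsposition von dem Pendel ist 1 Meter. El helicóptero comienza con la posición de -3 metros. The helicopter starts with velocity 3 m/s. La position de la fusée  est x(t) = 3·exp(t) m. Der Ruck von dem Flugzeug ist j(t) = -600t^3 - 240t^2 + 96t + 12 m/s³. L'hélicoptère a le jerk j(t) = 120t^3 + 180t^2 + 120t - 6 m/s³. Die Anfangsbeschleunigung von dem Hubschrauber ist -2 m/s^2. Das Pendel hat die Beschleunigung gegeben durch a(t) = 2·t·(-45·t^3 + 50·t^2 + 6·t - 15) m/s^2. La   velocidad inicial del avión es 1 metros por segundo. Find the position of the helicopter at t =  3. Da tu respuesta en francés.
Pour résoudre ceci, nous devons prendre 3 intégrales de notre équation du jerk j(t) = 120·t^3 + 180·t^2 + 120·t - 6. En intégrant le jerk et en utilisant la condition initiale a(0) = -2, nous obtenons a(t) = 30·t^4 + 60·t^3 + 60·t^2 - 6·t - 2. En intégrant l'accélération et en utilisant la condition initiale v(0) = 3, nous obtenons v(t) = 6·t^5 + 15·t^4 + 20·t^3 - 3·t^2 - 2·t + 3. La primitive de la vitesse, avec x(0) = -3, donne la position: x(t) = t^6 + 3·t^5 + 5·t^4 - t^3 - t^2 + 3·t - 3. Nous avons la position x(t) = t^6 + 3·t^5 + 5·t^4 - t^3 - t^2 + 3·t - 3. En substituant t = 3: x(3) = 1833.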